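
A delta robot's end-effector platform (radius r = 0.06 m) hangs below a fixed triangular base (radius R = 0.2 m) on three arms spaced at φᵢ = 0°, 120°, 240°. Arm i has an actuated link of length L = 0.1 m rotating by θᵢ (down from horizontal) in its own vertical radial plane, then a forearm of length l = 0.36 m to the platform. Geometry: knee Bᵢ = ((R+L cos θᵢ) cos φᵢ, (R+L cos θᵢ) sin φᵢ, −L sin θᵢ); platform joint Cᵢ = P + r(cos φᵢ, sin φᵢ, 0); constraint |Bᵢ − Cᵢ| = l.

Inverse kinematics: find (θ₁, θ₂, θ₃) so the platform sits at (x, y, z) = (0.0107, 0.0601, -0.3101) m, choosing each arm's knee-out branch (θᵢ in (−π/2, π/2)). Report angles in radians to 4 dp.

θ₁ = 0.3488, θ₂ = 0.0872, θ₃ = 0.7857

φ1=0.0° → target in arm frame (0.0107, 0.0601)
  A=0.1293, B=-0.3101, C=(l²−L²−A²−y'²−z²)/(2L)=0.0155
  γ=atan2(-0.3101,0.1293)=-1.1758;  ψ=arccos(0.0462)=1.5245;  θ1=γ+ψ≈0.3488
rotate P by −φ2: (0.0467, -0.0393, -0.3101)
  A=0.0933, B=-0.3101, C=(l²−L²−A²−y'²−z²)/(2L)=0.0659
  √(A²+B²)=0.3238;  θ2 = -1.2785+1.3658 ≈ 0.0872
φ3=240.0° → target in arm frame (-0.0574, -0.0208)
  A=0.1974, B=-0.3101, C=(l²−L²−A²−y'²−z²)/(2L)=-0.0798
  θ3 = atan2(B,A) + arccos(C/0.3676) = 0.7857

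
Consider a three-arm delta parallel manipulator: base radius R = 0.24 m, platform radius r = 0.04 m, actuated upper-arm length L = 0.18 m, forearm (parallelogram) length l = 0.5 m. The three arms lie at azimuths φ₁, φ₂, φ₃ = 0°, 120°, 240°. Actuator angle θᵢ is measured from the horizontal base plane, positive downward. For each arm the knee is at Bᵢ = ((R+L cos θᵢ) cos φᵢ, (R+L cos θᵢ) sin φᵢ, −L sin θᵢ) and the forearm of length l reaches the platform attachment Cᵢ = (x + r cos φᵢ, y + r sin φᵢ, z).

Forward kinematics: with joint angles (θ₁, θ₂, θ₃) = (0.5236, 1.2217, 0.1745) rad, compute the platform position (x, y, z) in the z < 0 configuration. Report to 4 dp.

arm 1 at φ=0.0°: (R−r)+L cos θ1 = 0.3559;  centre 1 = (0.3559, 0.0000, -0.0900)
centre 2 = (0.2616·cos120.0°, 0.2616·sin120.0°, -0.1691) = (-0.1308, 0.2265, -0.1691)
φ3=240.0°: virtual centre (-0.1886, -0.3267, -0.0313), radius l
subtract pairs → two planes through P
linear system: -0.9733x+0.4531y = -0.0377−-0.1583z; -1.0890x+-0.6534y = 0.0086−0.1175z
det = 1.1294;  x = 0.0184+-0.0444z,  y = -0.0437+0.2539z
sphere 1 gives Az²+Bz+C=0 with A=1.0664, B=0.1878, C=-0.1261;  B²−4AC=0.5731;  roots -0.4430, 0.2669;  negative root z = -0.4430
x = 0.0381, y = -0.1562

(0.0381, -0.1562, -0.4430)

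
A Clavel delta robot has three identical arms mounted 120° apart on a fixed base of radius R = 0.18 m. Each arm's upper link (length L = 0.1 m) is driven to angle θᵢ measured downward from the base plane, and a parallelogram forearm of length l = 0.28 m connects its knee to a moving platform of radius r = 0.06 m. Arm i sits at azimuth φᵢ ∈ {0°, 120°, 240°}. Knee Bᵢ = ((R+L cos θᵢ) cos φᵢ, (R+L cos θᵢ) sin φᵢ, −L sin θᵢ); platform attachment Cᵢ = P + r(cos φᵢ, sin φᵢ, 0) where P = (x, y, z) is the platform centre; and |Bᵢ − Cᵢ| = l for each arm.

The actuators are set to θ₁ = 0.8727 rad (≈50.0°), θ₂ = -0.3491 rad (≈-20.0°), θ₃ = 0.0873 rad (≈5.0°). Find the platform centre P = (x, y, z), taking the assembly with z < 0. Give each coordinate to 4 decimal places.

(-0.0713, 0.0204, -0.1892)

φ1=0.0°: virtual centre (0.1843, 0.0000, -0.0766), radius l
arm 2 at φ=120.0°: e+L cos θ2 = 0.2140;  centre 2 = (-0.1070, 0.1853, 0.0342)
arm 3 at φ=240.0°: e+L cos θ3 = 0.2196;  centre 3 = (-0.1098, -0.1902, -0.0087)
subtract pairs → two planes through P
plane₁₂: -0.5825x+0.3706y+0.2216z = 0.0071
Cramer: x(z) = -0.0133+0.3063z;  y(z) = -0.0017-0.1166z
sphere 1 gives Az²+Bz+C=0 with A=1.1074, B=0.0326, C=-0.0335;  B²−4AC=0.1494;  roots -0.1892, 0.1598;  negative root z = -0.1892
x = -0.0713, y = 0.0204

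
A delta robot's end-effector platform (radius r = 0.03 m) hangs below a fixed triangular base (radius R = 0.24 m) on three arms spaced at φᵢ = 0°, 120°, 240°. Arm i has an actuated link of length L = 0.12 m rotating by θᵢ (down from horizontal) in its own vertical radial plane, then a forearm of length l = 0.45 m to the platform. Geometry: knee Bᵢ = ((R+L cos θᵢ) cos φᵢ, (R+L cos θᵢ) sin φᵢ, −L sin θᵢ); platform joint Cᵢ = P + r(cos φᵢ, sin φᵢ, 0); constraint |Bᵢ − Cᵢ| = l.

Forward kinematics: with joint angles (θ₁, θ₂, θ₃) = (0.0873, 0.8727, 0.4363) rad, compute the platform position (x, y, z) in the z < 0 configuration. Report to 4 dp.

(0.0594, -0.0433, -0.3677)

φ1=0.0°: virtual centre (0.3295, 0.0000, -0.0105), radius l
O2 = (0.2871·cos120.0°, 0.2871·sin120.0°, -0.0919) = (-0.1436, 0.2487, -0.0919)
arm 3 at φ=240.0°: (R−r)+L cos θ3 = 0.3188;  O3 = (-0.1594, -0.2761, -0.0507)
eliminate P² terms by subtracting sphere 1 from 2 and 3
[-0.9462 0.4973 -0.1629]·P = -0.0178;  [-0.9778 -0.5521 -0.0805]·P = -0.0045
Cramer: x(z) = 0.0120-0.1289z;  y(z) = -0.0130+0.0824z
sphere 1 gives Az²+Bz+C=0 with A=1.0234, B=0.1006, C=-0.1014;  B²−4AC=0.4251;  roots -0.3677, 0.2694;  negative root z = -0.3677
x = 0.0594, y = -0.0433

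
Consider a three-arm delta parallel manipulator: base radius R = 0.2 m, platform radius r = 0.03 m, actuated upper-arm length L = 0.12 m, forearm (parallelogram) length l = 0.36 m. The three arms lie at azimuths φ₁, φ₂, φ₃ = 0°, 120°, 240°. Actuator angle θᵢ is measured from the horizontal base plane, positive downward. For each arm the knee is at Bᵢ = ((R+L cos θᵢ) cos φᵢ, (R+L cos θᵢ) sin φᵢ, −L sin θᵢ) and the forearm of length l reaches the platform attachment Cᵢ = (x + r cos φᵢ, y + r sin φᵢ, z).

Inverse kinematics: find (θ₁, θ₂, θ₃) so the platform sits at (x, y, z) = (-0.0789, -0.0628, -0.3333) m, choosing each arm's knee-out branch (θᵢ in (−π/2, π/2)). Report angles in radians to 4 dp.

θ₁ = 1.3087, θ₂ = 0.9596, θ₃ = 0.2619

arm 1 (φ=0.0°): x'=-0.0789, y'=-0.0628
  A cos θ + B sin θ = C:  0.2489·cos θ + -0.3333·sin θ = -0.2574
  γ=atan2(-0.3333,0.2489)=-0.9294;  ψ=arccos(-0.6189)=2.2381;  θ1=γ+ψ≈1.3087
arm 2 (φ=120.0°): x'=-0.0149, y'=0.0997
  A cos θ + B sin θ = C:  0.1849·cos θ + -0.3333·sin θ = -0.1668
  √(A²+B²)=0.3812;  θ2 = -1.0642+2.0238 ≈ 0.9596
rotate P by −φ3: (0.0938, -0.0369, -0.3333)
  e−x'=0.0762;  (l²−L²−(e−x')²−y'²−z²)/2L = -0.0127
  θ3 = atan2(B,A) + arccos(C/0.3419) = 0.2619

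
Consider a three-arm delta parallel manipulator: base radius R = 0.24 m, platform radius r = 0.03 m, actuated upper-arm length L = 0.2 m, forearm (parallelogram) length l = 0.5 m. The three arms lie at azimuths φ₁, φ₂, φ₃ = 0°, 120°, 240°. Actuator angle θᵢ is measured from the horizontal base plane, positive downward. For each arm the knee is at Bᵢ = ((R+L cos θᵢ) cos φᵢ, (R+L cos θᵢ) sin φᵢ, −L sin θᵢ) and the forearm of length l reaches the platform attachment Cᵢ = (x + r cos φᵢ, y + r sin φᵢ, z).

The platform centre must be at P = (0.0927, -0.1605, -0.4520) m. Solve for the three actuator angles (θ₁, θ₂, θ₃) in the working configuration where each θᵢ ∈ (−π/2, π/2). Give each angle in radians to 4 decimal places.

arm 1 (φ=0.0°): x'=0.0927, y'=-0.1605
  A cos θ + B sin θ = C:  0.1173·cos θ + -0.4520·sin θ = -0.0846
  √(A²+B²)=0.4670;  θ1 = -1.3169+1.7529 ≈ 0.4360
rotate P by −φ2: (-0.1853, 0.0000, -0.4520)
  A=0.3953, B=-0.4520, C=(l²−L²−A²−y'²−z²)/(2L)=-0.3765
  γ=atan2(-0.4520,0.3953)=-0.8522;  ψ=arccos(-0.6270)=2.2485;  θ2=γ+ψ≈1.3963
rotate P by −φ3: (0.0926, 0.1605, -0.4520)
  A cos θ + B sin θ = C:  0.1174·cos θ + -0.4520·sin θ = -0.0846
  θ3 = atan2(B,A) + arccos(C/0.4670) = 0.4362

θ₁ = 0.4360, θ₂ = 1.3963, θ₃ = 0.4362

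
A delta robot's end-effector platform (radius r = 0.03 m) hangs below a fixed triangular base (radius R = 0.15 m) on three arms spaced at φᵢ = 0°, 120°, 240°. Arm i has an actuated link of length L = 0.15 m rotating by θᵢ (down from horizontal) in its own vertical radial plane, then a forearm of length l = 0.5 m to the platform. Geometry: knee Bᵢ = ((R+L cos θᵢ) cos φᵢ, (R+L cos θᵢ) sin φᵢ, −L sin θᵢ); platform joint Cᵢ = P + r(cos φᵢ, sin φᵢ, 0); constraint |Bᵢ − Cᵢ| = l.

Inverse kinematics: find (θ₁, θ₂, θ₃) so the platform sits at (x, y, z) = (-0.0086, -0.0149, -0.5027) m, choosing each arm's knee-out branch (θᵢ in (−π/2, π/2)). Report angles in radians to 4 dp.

arm 1 (φ=0.0°): x'=-0.0086, y'=-0.0149
  A=0.1286, B=-0.5027, C=(l²−L²−A²−y'²−z²)/(2L)=-0.1399
  γ=atan2(-0.5027,0.1286)=-1.3203;  ψ=arccos(-0.2696)=1.8438;  θ1=γ+ψ≈0.5234
rotate P by −φ2: (-0.0086, 0.0149, -0.5027)
  A cos θ + B sin θ = C:  0.1286·cos θ + -0.5027·sin θ = -0.1399
  √(A²+B²)=0.5189;  θ2 = -1.3203+1.8438 ≈ 0.5234
φ3=240.0° → target in arm frame (0.0172, 0.0000)
  A=0.1028, B=-0.5027, C=(l²−L²−A²−y'²−z²)/(2L)=-0.1192
  θ3 = atan2(B,A) + arccos(C/0.5131) = 0.4363

θ₁ = 0.5234, θ₂ = 0.5234, θ₃ = 0.4363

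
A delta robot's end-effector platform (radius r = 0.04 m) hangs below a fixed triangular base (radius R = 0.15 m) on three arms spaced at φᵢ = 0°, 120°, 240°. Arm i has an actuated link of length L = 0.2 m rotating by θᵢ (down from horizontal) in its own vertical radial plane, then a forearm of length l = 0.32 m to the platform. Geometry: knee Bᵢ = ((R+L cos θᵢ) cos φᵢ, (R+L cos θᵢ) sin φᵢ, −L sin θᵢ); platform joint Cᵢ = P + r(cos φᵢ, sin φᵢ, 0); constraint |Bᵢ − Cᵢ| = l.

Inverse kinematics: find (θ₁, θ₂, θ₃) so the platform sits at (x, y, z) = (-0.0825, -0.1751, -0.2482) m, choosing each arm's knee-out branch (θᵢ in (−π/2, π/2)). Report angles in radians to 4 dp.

θ₁ = 1.2214, θ₂ = 1.3088, θ₃ = -0.2618

rotate P by −φ1: (-0.0825, -0.1751, -0.2482)
  A cos θ + B sin θ = C:  0.1925·cos θ + -0.2482·sin θ = -0.1673
  γ=atan2(-0.2482,0.1925)=-0.9111;  ψ=arccos(-0.5326)=2.1325;  θ1=γ+ψ≈1.2214
rotate P by −φ2: (-0.1104, 0.1590, -0.2482)
  A cos θ + B sin θ = C:  0.2204·cos θ + -0.2482·sin θ = -0.1826
  θ2 = atan2(B,A) + arccos(C/0.3319) = 1.3088
φ3=240.0° → target in arm frame (0.1929, 0.0161)
  e−x'=-0.0829;  (l²−L²−(e−x')²−y'²−z²)/2L = -0.0158
  √(A²+B²)=0.2617;  θ3 = -1.8931+1.6313 ≈ -0.2618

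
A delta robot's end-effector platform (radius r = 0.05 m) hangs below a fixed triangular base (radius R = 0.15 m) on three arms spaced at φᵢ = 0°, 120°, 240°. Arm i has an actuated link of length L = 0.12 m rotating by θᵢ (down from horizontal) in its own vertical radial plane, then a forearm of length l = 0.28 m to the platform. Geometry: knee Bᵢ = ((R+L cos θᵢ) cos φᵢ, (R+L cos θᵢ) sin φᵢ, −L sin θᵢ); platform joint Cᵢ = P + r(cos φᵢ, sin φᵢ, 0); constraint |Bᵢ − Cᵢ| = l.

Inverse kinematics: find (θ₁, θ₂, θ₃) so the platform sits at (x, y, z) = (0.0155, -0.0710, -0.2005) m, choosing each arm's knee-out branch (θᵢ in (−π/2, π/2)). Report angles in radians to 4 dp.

θ₁ = 0.1745, θ₂ = 0.7858, θ₃ = -0.1740

φ1=0.0° → target in arm frame (0.0155, -0.0710)
  e−x'=0.0845;  (l²−L²−(e−x')²−y'²−z²)/2L = 0.0484
  √(A²+B²)=0.2176;  θ1 = -1.1719+1.3464 ≈ 0.1745
arm 2 (φ=120.0°): x'=-0.0692, y'=0.0221
  e−x'=0.1692;  (l²−L²−(e−x')²−y'²−z²)/2L = -0.0222
  θ2 = atan2(B,A) + arccos(C/0.2624) = 0.7858
φ3=240.0° → target in arm frame (0.0537, 0.0489)
  e−x'=0.0463;  (l²−L²−(e−x')²−y'²−z²)/2L = 0.0803
  θ3 = atan2(B,A) + arccos(C/0.2058) = -0.1740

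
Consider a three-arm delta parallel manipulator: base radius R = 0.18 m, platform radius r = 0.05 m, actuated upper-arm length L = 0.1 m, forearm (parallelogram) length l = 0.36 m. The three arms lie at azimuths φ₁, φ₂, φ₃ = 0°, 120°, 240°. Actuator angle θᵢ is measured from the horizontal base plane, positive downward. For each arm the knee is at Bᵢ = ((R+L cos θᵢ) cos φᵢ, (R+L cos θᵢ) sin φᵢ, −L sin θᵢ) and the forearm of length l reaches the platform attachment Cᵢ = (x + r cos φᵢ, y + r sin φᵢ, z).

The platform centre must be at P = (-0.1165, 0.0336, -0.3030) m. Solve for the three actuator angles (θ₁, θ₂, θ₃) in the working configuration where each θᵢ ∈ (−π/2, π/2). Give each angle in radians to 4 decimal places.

θ₁ = 1.1346, θ₂ = -0.1741, θ₃ = 0.2623

φ1=0.0° → target in arm frame (-0.1165, 0.0336)
  A=0.2465, B=-0.3030, C=(l²−L²−A²−y'²−z²)/(2L)=-0.1705
  √(A²+B²)=0.3906;  θ1 = -0.8879+2.0225 ≈ 1.1346
arm 2 (φ=120.0°): x'=0.0873, y'=0.0841
  A cos θ + B sin θ = C:  0.0427·cos θ + -0.3030·sin θ = 0.0945
  θ2 = atan2(B,A) + arccos(C/0.3060) = -0.1741
arm 3 (φ=240.0°): x'=0.0292, y'=-0.1177
  e−x'=0.1008;  (l²−L²−(e−x')²−y'²−z²)/2L = 0.0188
  θ3 = atan2(B,A) + arccos(C/0.3193) = 0.2623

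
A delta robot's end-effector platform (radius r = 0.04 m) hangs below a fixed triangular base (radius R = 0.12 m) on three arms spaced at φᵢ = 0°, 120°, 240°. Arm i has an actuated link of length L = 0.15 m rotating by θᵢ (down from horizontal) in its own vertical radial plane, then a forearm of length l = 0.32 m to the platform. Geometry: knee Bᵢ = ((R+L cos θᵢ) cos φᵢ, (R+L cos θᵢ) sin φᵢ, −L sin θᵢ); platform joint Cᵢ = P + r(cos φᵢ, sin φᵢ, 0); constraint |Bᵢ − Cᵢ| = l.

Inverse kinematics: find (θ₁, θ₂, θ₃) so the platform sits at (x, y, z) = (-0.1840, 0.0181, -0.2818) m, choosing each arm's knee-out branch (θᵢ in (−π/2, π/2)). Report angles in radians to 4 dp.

θ₁ = 1.3966, θ₂ = 0.1747, θ₃ = 0.3491

arm 1 (φ=0.0°): x'=-0.1840, y'=0.0181
  A cos θ + B sin θ = C:  0.2640·cos θ + -0.2818·sin θ = -0.2318
  √(A²+B²)=0.3861;  θ1 = -0.8180+2.2146 ≈ 1.3966
rotate P by −φ2: (0.1077, 0.1503, -0.2818)
  e−x'=-0.0277;  (l²−L²−(e−x')²−y'²−z²)/2L = -0.0762
  √(A²+B²)=0.2832;  θ2 = -1.6687+1.8433 ≈ 0.1747
rotate P by −φ3: (0.0763, -0.1684, -0.2818)
  e−x'=0.0037;  (l²−L²−(e−x')²−y'²−z²)/2L = -0.0929
  γ=atan2(-0.2818,0.0037)=-1.5578;  ψ=arccos(-0.3298)=1.9069;  θ3=γ+ψ≈0.3491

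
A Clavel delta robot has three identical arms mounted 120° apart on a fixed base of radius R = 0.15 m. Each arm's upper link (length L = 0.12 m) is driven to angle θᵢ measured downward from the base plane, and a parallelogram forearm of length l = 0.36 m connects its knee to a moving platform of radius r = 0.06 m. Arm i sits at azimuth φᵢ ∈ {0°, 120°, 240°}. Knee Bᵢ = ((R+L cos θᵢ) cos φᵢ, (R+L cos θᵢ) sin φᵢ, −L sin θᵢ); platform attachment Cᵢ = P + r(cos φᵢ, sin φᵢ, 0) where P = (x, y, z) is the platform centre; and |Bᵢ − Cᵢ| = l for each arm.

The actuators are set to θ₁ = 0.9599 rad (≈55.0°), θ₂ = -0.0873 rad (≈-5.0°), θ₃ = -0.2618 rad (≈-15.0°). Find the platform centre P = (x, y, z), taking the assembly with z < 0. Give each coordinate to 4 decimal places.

φ1=0.0°: virtual centre (0.1588, 0.0000, -0.0983), radius l
arm 2 at φ=120.0°: e+L cos θ2 = 0.2095;  centre 2 = (-0.1048, 0.1815, 0.0105)
arm 3 at φ=240.0°: e+L cos θ3 = 0.2059;  centre 3 = (-0.1030, -0.1783, 0.0311)
subtract pairs → two planes through P
linear system: -0.5272x+0.3629y = 0.0091−0.2175z; -0.5236x+-0.3566y = 0.0085−0.2587z
det = 0.3781;  x = -0.0167+0.4536z,  y = 0.0008+0.0595z
into |P−centre ₁|² = l²: 1.2093z² + 0.0374z + -0.0891 = 0;  Δ = 0.4324;  z = -0.2874 or 0.2564 → z<0 root = -0.2874
x = -0.1471, y = -0.0163

(-0.1471, -0.0163, -0.2874)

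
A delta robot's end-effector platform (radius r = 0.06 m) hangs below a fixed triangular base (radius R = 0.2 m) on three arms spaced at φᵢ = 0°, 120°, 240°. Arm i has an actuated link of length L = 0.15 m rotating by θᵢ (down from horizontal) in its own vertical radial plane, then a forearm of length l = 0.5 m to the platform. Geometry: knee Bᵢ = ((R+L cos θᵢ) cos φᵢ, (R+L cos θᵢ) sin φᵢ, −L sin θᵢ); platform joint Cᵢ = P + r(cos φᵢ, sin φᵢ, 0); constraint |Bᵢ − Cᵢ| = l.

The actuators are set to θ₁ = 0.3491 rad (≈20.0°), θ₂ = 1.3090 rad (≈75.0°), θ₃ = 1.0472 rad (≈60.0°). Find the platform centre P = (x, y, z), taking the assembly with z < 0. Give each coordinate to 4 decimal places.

(0.1538, -0.0464, -0.5326)

arm 1 at φ=0.0°: ρ1 = 0.2810;  O1 = (0.2810, 0.0000, -0.0513)
φ2=120.0°: virtual centre (-0.0894, 0.1549, -0.1449), radius l
arm 3 at φ=240.0°: ρ3 = 0.2150;  O3 = (-0.1075, -0.1862, -0.1299)
|O₂|²−|O₁|² = -0.0286;  |O₃|²−|O₁|² = -0.0185
plane₁₂: -0.7407x+0.3097y+-0.1872z = -0.0286
Cramer: x(z) = 0.0317-0.2292z;  y(z) = -0.0165+0.0561z
into |P−O₁|² = l²: 1.0557z² + 0.2150z + -0.1850 = 0;  Δ = 0.8273;  z = -0.5326 or 0.3289 → z<0 root = -0.5326
x = 0.1538, y = -0.0464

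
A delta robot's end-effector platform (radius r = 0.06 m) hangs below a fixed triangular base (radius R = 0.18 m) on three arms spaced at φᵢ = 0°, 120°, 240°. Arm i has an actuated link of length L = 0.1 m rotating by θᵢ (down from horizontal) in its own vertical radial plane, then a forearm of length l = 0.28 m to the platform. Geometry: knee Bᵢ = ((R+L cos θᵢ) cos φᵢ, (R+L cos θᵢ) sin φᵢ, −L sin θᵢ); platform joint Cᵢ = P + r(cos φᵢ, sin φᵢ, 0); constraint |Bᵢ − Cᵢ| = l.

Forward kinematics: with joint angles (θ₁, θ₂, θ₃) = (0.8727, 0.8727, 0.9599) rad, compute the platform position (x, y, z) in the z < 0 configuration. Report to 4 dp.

(0.0044, 0.0076, -0.2911)

S1 = (0.1843·cos0.0°, 0.1843·sin0.0°, -0.0766) = (0.1843, 0.0000, -0.0766)
S2 = (0.1843·cos120.0°, 0.1843·sin120.0°, -0.0766) = (-0.0921, 0.1596, -0.0766)
arm 3 at φ=240.0°: ρ3 = 0.1774;  S3 = (-0.0887, -0.1536, -0.0819)
|S₂|²−|S₁|² = 0.0000;  |S₃|²−|S₁|² = -0.0017
linear system: -0.5528x+0.3192y = 0.0000−0.0000z; -0.5459x+-0.3072y = -0.0017−-0.0106z
det = 0.3441;  x = 0.0015+-0.0098z,  y = 0.0027+-0.0171z
sphere 1 gives Az²+Bz+C=0 with A=1.0004, B=0.1567, C=-0.0391;  B²−4AC=0.1811;  roots -0.2911, 0.1344;  negative root z = -0.2911
x = 0.0044, y = 0.0076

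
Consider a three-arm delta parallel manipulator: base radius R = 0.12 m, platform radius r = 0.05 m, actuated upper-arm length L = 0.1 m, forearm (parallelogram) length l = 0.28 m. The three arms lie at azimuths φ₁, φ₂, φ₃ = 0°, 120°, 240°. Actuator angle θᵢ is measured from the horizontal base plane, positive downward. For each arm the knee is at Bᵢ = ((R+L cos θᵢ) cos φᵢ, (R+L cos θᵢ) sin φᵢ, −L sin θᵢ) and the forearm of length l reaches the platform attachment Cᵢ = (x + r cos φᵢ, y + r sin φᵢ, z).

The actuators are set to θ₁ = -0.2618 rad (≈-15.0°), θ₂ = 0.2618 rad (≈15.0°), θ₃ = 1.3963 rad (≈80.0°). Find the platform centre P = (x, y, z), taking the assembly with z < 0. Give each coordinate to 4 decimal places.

O1 = (0.1666·cos0.0°, 0.1666·sin0.0°, 0.0259) = (0.1666, 0.0000, 0.0259)
φ2=120.0°: virtual centre (-0.0833, 0.1443, -0.0259), radius l
arm 3 at φ=240.0°: (R−r)+L cos θ3 = 0.0874;  O3 = (-0.0437, -0.0757, -0.0985)
|O₂|²−|O₁|² = 0.0000;  |O₃|²−|O₁|² = -0.0111
plane₁₂: -0.4998x+0.2885y+-0.1035z = 0.0000
Cramer: x(z) = 0.0162-0.4439z;  y(z) = 0.0281-0.4101z
into |P−O₁|² = l²: 1.3652z² + 0.0586z + -0.0543 = 0;  Δ = 0.3001;  z = -0.2221 or 0.1792 → z<0 root = -0.2221
x = 0.1148, y = 0.1192

(0.1148, 0.1192, -0.2221)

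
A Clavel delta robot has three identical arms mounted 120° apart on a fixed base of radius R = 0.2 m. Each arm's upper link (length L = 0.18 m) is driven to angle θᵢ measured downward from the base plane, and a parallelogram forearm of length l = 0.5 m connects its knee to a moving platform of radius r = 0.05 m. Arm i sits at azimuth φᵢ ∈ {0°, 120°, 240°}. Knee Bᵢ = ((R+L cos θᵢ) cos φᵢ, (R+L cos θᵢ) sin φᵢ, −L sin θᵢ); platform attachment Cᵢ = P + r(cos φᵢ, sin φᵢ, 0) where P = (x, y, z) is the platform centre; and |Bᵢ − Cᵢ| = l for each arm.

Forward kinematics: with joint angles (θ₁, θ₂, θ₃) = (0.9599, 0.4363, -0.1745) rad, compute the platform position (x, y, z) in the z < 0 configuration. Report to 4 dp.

centre 1 = (0.2532·cos0.0°, 0.2532·sin0.0°, -0.1474) = (0.2532, 0.0000, -0.1474)
arm 2 at φ=120.0°: e+L cos θ2 = 0.3131;  centre 2 = (-0.1566, 0.2712, -0.0761)
arm 3 at φ=240.0°: e+L cos θ3 = 0.3273;  centre 3 = (-0.1636, -0.2834, 0.0313)
eliminate P² terms by subtracting sphere 1 from 2 and 3
linear system: -0.8196x+0.5424y = 0.0180−0.1428z; -0.8338x+-0.5668y = 0.0222−0.3574z
det = 0.9168;  x = -0.0242+0.2997z,  y = -0.0035+0.1897z
into |P−centre ₁|² = l²: 1.1258z² + 0.1272z + -0.1512 = 0;  Δ = 0.6973;  z = -0.4274 or 0.3144 → z<0 root = -0.4274
x = -0.1523, y = -0.0846

(-0.1523, -0.0846, -0.4274)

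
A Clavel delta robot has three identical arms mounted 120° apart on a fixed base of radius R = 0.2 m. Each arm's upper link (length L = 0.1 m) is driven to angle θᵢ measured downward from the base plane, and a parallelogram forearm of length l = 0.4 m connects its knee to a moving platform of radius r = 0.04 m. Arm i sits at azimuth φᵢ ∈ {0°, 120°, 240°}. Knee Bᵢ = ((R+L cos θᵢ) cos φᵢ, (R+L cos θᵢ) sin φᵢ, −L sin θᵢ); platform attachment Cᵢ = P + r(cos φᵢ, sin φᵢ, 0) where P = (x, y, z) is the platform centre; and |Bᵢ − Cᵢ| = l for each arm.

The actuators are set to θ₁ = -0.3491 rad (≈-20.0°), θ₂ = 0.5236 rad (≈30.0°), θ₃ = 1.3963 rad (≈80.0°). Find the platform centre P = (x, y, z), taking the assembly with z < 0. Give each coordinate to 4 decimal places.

φ1=0.0°: virtual centre (0.2540, 0.0000, 0.0342), radius l
φ2=120.0°: virtual centre (-0.1233, 0.2136, -0.0500), radius l
φ3=240.0°: virtual centre (-0.0887, -0.1536, -0.0985), radius l
eliminate P² terms by subtracting sphere 1 from 2 and 3
linear system: -0.7545x+0.4271y = -0.0024−-0.1684z; -0.6853x+-0.3072y = -0.0245−-0.2654z
det = 0.5245;  x = 0.0213+-0.3147z,  y = 0.0322+-0.1617z
sphere 1 gives Az²+Bz+C=0 with A=1.1252, B=0.0676, C=-0.1037;  B²−4AC=0.4712;  roots -0.3351, 0.2750;  negative root z = -0.3351
x = 0.1268, y = 0.0864

(0.1268, 0.0864, -0.3351)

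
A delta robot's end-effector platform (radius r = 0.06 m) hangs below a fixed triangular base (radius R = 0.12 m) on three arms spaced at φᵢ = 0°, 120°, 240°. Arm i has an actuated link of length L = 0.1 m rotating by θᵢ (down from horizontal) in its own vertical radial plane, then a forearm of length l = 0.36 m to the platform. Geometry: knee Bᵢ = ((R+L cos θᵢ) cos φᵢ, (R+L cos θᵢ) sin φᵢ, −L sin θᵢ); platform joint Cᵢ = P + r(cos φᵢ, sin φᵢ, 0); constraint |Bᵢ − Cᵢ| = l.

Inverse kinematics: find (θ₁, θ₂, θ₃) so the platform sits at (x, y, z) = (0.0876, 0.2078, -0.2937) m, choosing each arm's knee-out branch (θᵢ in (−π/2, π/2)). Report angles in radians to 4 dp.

θ₁ = 0.0870, θ₂ = -0.1750, θ₃ = 1.3959

rotate P by −φ1: (0.0876, 0.2078, -0.2937)
  e−x'=-0.0276;  (l²−L²−(e−x')²−y'²−z²)/2L = -0.0530
  γ=atan2(-0.2937,-0.0276)=-1.6645;  ψ=arccos(-0.1797)=1.7515;  θ1=γ+ψ≈0.0870
rotate P by −φ2: (0.1362, -0.1798, -0.2937)
  e−x'=-0.0762;  (l²−L²−(e−x')²−y'²−z²)/2L = -0.0239
  √(A²+B²)=0.3034;  θ2 = -1.8245+1.6496 ≈ -0.1750
rotate P by −φ3: (-0.2238, -0.0280, -0.2937)
  e−x'=0.2838;  (l²−L²−(e−x')²−y'²−z²)/2L = -0.2398
  γ=atan2(-0.2937,0.2838)=-0.8026;  ψ=arccos(-0.5873)=2.1985;  θ3=γ+ψ≈1.3959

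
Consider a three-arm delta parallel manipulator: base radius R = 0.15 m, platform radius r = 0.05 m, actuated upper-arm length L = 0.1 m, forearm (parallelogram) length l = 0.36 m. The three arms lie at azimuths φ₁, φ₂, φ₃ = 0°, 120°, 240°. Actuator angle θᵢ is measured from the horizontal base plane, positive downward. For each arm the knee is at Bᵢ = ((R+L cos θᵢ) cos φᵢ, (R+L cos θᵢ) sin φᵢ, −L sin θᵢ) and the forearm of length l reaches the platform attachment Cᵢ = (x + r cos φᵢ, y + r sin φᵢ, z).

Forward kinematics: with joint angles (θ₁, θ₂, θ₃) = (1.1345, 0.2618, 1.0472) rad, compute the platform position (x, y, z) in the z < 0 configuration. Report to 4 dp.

φ1=0.0°: virtual centre (0.1423, 0.0000, -0.0906), radius l
φ2=120.0°: virtual centre (-0.0983, 0.1703, -0.0259), radius l
φ3=240.0°: virtual centre (-0.0750, -0.1299, -0.0866), radius l
|S₂|²−|S₁|² = 0.0109;  |S₃|²−|S₁|² = 0.0015
linear system: -0.4811x+0.3405y = 0.0109−0.1295z; -0.4345x+-0.2598y = 0.0015−0.0081z
Cramer: x(z) = -0.0123+0.1333z;  y(z) = 0.0146-0.1919z
quadratic in z: (1.0546)z²+(0.1345)z+(-0.0973)=0, √Δ=0.6546 → z ∈ {-0.3741, 0.2466}; z = -0.3741 (taking z<0)
x = -0.0621, y = 0.0864

(-0.0621, 0.0864, -0.3741)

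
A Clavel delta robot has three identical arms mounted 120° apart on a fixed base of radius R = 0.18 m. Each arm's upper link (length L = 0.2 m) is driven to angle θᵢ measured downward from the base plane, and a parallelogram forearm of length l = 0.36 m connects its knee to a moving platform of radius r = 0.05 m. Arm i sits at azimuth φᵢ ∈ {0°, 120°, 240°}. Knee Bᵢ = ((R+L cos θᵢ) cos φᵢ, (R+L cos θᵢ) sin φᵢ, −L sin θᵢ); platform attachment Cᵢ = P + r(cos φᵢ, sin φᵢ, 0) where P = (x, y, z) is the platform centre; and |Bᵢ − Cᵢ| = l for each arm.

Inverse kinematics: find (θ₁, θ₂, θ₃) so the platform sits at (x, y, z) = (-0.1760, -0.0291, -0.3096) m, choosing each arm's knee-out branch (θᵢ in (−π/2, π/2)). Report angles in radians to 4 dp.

θ₁ = 1.3965, θ₂ = 0.5237, θ₃ = 0.2616

φ1=0.0° → target in arm frame (-0.1760, -0.0291)
  A=0.3060, B=-0.3096, C=(l²−L²−A²−y'²−z²)/(2L)=-0.2518
  θ1 = atan2(B,A) + arccos(C/0.4353) = 1.3965
rotate P by −φ2: (0.0628, 0.1670, -0.3096)
  A cos θ + B sin θ = C:  0.0672·cos θ + -0.3096·sin θ = -0.0966
  γ=atan2(-0.3096,0.0672)=-1.3571;  ψ=arccos(-0.3050)=1.8807;  θ2=γ+ψ≈0.5237
rotate P by −φ3: (0.1132, -0.1379, -0.3096)
  A=0.0168, B=-0.3096, C=(l²−L²−A²−y'²−z²)/(2L)=-0.0639
  θ3 = atan2(B,A) + arccos(C/0.3101) = 0.2616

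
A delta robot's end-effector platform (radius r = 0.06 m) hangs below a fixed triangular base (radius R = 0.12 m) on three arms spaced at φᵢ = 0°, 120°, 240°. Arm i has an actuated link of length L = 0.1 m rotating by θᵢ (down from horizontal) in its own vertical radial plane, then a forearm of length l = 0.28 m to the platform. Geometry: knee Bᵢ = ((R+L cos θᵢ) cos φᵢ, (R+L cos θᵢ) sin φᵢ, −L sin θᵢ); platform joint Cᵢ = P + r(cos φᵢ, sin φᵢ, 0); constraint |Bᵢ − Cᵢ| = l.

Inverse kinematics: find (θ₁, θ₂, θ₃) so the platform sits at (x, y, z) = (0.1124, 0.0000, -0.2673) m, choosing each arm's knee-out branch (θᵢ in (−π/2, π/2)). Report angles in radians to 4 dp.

φ1=0.0° → target in arm frame (0.1124, 0.0000)
  A cos θ + B sin θ = C:  -0.0524·cos θ + -0.2673·sin θ = -0.0290
  √(A²+B²)=0.2724;  θ1 = -1.7644+1.6774 ≈ -0.0870
φ2=120.0° → target in arm frame (-0.0562, -0.0973)
  A=0.1162, B=-0.2673, C=(l²−L²−A²−y'²−z²)/(2L)=-0.1301
  √(A²+B²)=0.2915;  θ2 = -1.1607+2.0336 ≈ 0.8729
rotate P by −φ3: (-0.0562, 0.0973, -0.2673)
  A=0.1162, B=-0.2673, C=(l²−L²−A²−y'²−z²)/(2L)=-0.1301
  γ=atan2(-0.2673,0.1162)=-1.1607;  ψ=arccos(-0.4465)=2.0336;  θ3=γ+ψ≈0.8729

θ₁ = -0.0870, θ₂ = 0.8729, θ₃ = 0.8729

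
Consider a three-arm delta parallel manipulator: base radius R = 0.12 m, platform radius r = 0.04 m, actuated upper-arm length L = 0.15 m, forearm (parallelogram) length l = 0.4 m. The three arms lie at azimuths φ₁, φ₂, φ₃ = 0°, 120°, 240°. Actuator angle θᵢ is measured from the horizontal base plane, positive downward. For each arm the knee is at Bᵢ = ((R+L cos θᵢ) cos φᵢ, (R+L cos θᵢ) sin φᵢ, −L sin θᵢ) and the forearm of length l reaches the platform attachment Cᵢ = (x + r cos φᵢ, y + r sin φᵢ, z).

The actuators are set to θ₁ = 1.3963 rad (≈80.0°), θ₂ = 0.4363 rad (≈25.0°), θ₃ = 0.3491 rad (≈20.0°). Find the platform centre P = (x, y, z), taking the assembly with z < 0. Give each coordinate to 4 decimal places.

arm 1 at φ=0.0°: ρ1 = 0.1060;  centre 1 = (0.1060, 0.0000, -0.1477)
centre 2 = (0.2159·cos120.0°, 0.2159·sin120.0°, -0.0634) = (-0.1080, 0.1870, -0.0634)
φ3=240.0°: virtual centre (-0.1105, -0.1914, -0.0513), radius l
eliminate P² terms by subtracting sphere 1 from 2 and 3
plane₁₂: -0.4280x+0.3740y+0.1687z = 0.0176
det = 0.3258;  x = -0.0418+0.4195z,  y = -0.0008+0.0292z
sphere 1 gives Az²+Bz+C=0 with A=1.1769, B=0.1714, C=-0.1163;  B²−4AC=0.5770;  roots -0.3955, 0.2499;  negative root z = -0.3955
x = -0.2077, y = -0.0123

(-0.2077, -0.0123, -0.3955)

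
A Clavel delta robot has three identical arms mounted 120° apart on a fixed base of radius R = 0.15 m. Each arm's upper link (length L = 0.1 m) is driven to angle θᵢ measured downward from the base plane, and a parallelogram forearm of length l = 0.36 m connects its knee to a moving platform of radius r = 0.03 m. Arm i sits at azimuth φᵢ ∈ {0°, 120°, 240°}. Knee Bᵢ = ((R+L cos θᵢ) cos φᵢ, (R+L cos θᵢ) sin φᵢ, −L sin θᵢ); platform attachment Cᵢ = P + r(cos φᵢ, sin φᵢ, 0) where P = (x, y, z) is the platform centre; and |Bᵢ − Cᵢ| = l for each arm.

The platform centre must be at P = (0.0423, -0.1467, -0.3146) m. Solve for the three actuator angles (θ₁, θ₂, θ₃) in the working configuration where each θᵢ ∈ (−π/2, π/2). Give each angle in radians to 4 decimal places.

φ1=0.0° → target in arm frame (0.0423, -0.1467)
  e−x'=0.0777;  (l²−L²−(e−x')²−y'²−z²)/2L = -0.0347
  γ=atan2(-0.3146,0.0777)=-1.3287;  ψ=arccos(-0.1069)=1.6779;  θ1=γ+ψ≈0.3493
φ2=120.0° → target in arm frame (-0.1482, 0.0367)
  A=0.2682, B=-0.3146, C=(l²−L²−A²−y'²−z²)/(2L)=-0.2633
  θ2 = atan2(B,A) + arccos(C/0.4134) = 1.3963
arm 3 (φ=240.0°): x'=0.1059, y'=0.1100
  A cos θ + B sin θ = C:  0.0141·cos θ + -0.3146·sin θ = 0.0417
  θ3 = atan2(B,A) + arccos(C/0.3149) = -0.0879

θ₁ = 0.3493, θ₂ = 1.3963, θ₃ = -0.0879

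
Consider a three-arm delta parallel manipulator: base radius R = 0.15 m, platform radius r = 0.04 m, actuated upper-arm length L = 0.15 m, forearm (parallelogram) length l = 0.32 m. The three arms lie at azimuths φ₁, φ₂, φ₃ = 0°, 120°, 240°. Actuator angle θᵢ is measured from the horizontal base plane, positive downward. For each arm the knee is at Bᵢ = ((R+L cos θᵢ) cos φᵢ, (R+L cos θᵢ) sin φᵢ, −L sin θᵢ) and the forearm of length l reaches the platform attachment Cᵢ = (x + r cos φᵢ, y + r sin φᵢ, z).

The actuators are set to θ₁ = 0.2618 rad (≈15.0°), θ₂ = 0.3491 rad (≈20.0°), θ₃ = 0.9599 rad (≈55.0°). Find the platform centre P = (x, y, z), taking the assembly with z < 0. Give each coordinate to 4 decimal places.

(0.0501, 0.0699, -0.2746)

φ1=0.0°: virtual centre (0.2549, 0.0000, -0.0388), radius l
arm 2 at φ=120.0°: e+L cos θ2 = 0.2510;  S2 = (-0.1255, 0.2173, -0.0513)
S3 = (0.1960·cos240.0°, 0.1960·sin240.0°, -0.1229) = (-0.0980, -0.1698, -0.1229)
subtract pairs → two planes through P
plane₁₂: -0.7607x+0.4347y+-0.0250z = -0.0009
Cramer: x(z) = 0.0105-0.1443z;  y(z) = 0.0163-0.1951z
sphere 1 gives Az²+Bz+C=0 with A=1.0589, B=0.1418, C=-0.0409;  B²−4AC=0.1933;  roots -0.2746, 0.1406;  negative root z = -0.2746
x = 0.0501, y = 0.0699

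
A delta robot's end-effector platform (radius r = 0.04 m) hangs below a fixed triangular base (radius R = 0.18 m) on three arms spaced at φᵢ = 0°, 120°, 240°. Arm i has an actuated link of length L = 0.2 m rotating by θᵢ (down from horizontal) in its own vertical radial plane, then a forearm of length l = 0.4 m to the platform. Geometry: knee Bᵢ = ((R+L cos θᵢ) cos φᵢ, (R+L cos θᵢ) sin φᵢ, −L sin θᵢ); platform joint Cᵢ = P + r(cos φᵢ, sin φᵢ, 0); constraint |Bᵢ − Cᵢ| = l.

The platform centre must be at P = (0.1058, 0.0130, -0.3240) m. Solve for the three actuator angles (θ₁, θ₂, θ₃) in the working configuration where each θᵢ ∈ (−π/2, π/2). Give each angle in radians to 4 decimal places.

arm 1 (φ=0.0°): x'=0.1058, y'=0.0130
  A cos θ + B sin θ = C:  0.0342·cos θ + -0.3240·sin θ = 0.0342
  θ1 = atan2(B,A) + arccos(C/0.3258) = 0.0000
φ2=120.0° → target in arm frame (-0.0416, -0.0981)
  e−x'=0.1816;  (l²−L²−(e−x')²−y'²−z²)/2L = -0.0690
  θ2 = atan2(B,A) + arccos(C/0.3714) = 0.6978
rotate P by −φ3: (-0.0642, 0.0851, -0.3240)
  e−x'=0.2042;  (l²−L²−(e−x')²−y'²−z²)/2L = -0.0848
  θ3 = atan2(B,A) + arccos(C/0.3830) = 0.7854

θ₁ = 0.0000, θ₂ = 0.6978, θ₃ = 0.7854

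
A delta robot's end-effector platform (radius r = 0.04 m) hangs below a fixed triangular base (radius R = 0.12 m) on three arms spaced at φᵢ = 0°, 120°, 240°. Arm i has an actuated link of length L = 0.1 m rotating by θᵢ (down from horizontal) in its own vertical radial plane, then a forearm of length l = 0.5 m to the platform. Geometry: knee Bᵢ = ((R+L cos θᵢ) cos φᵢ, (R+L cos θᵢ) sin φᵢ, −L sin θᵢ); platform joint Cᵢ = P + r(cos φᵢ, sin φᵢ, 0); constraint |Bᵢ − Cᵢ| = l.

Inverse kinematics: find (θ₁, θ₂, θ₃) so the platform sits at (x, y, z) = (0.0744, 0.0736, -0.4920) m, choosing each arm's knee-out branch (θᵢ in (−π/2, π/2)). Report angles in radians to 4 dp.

θ₁ = 0.0878, θ₂ = 0.2621, θ₃ = 0.6985

φ1=0.0° → target in arm frame (0.0744, 0.0736)
  e−x'=0.0056;  (l²−L²−(e−x')²−y'²−z²)/2L = -0.0376
  θ1 = atan2(B,A) + arccos(C/0.4920) = 0.0878
φ2=120.0° → target in arm frame (0.0265, -0.1012)
  e−x'=0.0535;  (l²−L²−(e−x')²−y'²−z²)/2L = -0.0759
  γ=atan2(-0.4920,0.0535)=-1.4626;  ψ=arccos(-0.1533)=1.7247;  θ2=γ+ψ≈0.2621
φ3=240.0° → target in arm frame (-0.1009, 0.0276)
  A=0.1809, B=-0.4920, C=(l²−L²−A²−y'²−z²)/(2L)=-0.1778
  γ=atan2(-0.4920,0.1809)=-1.2184;  ψ=arccos(-0.3392)=1.9169;  θ3=γ+ψ≈0.6985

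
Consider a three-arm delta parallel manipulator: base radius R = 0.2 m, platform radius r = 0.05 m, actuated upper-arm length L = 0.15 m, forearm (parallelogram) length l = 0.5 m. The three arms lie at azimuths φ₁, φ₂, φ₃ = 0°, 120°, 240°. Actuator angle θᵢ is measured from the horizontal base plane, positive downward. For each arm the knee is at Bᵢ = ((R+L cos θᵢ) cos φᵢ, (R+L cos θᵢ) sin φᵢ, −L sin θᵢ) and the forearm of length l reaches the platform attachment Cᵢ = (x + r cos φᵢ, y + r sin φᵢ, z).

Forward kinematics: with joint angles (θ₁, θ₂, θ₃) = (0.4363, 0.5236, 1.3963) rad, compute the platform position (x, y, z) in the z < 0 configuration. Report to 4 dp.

centre 1 = (0.2859·cos0.0°, 0.2859·sin0.0°, -0.0634) = (0.2859, 0.0000, -0.0634)
arm 2 at φ=120.0°: ρ2 = 0.2799;  centre 2 = (-0.1400, 0.2424, -0.0750)
centre 3 = (0.1760·cos240.0°, 0.1760·sin240.0°, -0.1477) = (-0.0880, -0.1525, -0.1477)
|centre ₂|²−|centre ₁|² = -0.0018;  |centre ₃|²−|centre ₁|² = -0.0330
[-0.8518 0.4848 -0.0232]·P = -0.0018;  [-0.7479 -0.3049 -0.1687]·P = -0.0330
Cramer: x(z) = 0.0266-0.1428z;  y(z) = 0.0430-0.2029z
sphere 1 gives Az²+Bz+C=0 with A=1.0616, B=0.1834, C=-0.1769;  B²−4AC=0.7846;  roots -0.5036, 0.3308;  negative root z = -0.5036
x = 0.0985, y = 0.1452

(0.0985, 0.1452, -0.5036)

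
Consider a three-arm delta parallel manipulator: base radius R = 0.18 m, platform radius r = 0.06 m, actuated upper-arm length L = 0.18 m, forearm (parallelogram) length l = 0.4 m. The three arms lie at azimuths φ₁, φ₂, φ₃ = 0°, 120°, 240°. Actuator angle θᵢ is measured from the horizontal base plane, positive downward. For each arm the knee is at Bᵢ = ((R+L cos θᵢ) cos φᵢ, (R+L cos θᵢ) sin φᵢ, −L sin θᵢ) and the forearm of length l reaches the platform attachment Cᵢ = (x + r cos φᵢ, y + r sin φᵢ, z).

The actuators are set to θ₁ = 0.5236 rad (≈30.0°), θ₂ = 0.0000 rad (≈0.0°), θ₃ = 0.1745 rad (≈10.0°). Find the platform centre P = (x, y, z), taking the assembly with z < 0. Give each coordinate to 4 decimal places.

centre 1 = (0.2759·cos0.0°, 0.2759·sin0.0°, -0.0900) = (0.2759, 0.0000, -0.0900)
arm 2 at φ=120.0°: (R−r)+L cos θ2 = 0.3000;  centre 2 = (-0.1500, 0.2598, 0.0000)
centre 3 = (0.2973·cos240.0°, 0.2973·sin240.0°, -0.0313) = (-0.1486, -0.2574, -0.0313)
subtract pairs → two planes through P
[-0.8518 0.5196 0.1800]·P = 0.0058;  [-0.8490 -0.5149 0.1175]·P = 0.0051
Cramer: x(z) = -0.0064+0.1747z;  y(z) = 0.0006-0.0600z
into |P−centre ₁|² = l²: 1.0341z² + 0.0813z + -0.0722 = 0;  Δ = 0.3053;  z = -0.3064 or 0.2279 → z<0 root = -0.3064
x = -0.0600, y = 0.0190

(-0.0600, 0.0190, -0.3064)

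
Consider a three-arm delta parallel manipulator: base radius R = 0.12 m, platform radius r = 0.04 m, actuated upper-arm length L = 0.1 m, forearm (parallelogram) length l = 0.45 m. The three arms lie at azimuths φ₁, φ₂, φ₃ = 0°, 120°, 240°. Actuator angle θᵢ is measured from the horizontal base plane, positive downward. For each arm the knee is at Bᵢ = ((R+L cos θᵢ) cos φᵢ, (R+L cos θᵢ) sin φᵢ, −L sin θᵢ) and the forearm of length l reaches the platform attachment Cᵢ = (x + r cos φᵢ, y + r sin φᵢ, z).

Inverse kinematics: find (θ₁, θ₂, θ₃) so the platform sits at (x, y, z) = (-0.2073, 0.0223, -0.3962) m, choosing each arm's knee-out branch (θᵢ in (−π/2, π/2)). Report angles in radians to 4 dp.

θ₁ = 1.1342, θ₂ = -0.1749, θ₃ = -0.0002

φ1=0.0° → target in arm frame (-0.2073, 0.0223)
  A=0.2873, B=-0.3962, C=(l²−L²−A²−y'²−z²)/(2L)=-0.2376
  √(A²+B²)=0.4894;  θ1 = -0.9434+2.0776 ≈ 1.1342
arm 2 (φ=120.0°): x'=0.1230, y'=0.1684
  A=-0.0430, B=-0.3962, C=(l²−L²−A²−y'²−z²)/(2L)=0.0266
  √(A²+B²)=0.3985;  θ2 = -1.6788+1.5039 ≈ -0.1749
arm 3 (φ=240.0°): x'=0.0843, y'=-0.1907
  A=-0.0043, B=-0.3962, C=(l²−L²−A²−y'²−z²)/(2L)=-0.0043
  θ3 = atan2(B,A) + arccos(C/0.3962) = -0.0002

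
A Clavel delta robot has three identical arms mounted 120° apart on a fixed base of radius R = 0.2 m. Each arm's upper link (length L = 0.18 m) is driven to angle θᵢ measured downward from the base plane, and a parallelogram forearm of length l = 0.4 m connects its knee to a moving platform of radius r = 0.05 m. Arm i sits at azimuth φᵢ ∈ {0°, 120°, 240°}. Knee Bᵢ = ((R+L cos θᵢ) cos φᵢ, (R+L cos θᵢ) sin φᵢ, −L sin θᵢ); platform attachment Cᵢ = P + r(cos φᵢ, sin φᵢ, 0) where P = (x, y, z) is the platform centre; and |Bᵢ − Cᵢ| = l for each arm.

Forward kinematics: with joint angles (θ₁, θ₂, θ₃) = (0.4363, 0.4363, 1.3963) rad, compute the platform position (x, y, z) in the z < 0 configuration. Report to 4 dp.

(0.0847, 0.1467, -0.3698)

arm 1 at φ=0.0°: ρ1 = 0.3131;  centre 1 = (0.3131, 0.0000, -0.0761)
arm 2 at φ=120.0°: ρ2 = 0.3131;  centre 2 = (-0.1566, 0.2712, -0.0761)
arm 3 at φ=240.0°: ρ3 = 0.1813;  centre 3 = (-0.0906, -0.1570, -0.1773)
|centre ₂|²−|centre ₁|² = 0.0000;  |centre ₃|²−|centre ₁|² = -0.0396
plane₁₂: -0.9394x+0.5424y+0.0000z = 0.0000
det = 0.7329;  x = 0.0293+-0.1498z,  y = 0.0507+-0.2594z
quadratic in z: (1.0897)z²+(0.2109)z+(-0.0711)=0, √Δ=0.5952 → z ∈ {-0.3698, 0.1763}; z = -0.3698 (taking z<0)
x = 0.0847, y = 0.1467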